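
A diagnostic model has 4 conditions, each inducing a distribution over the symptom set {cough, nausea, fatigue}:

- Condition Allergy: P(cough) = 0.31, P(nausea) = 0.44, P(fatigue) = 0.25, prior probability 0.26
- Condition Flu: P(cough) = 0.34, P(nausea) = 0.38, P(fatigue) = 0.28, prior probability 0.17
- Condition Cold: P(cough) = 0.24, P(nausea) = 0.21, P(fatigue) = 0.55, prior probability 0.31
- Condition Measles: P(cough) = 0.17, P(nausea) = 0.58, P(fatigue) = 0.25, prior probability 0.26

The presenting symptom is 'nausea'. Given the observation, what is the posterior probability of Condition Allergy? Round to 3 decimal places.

0.290

Posterior ∝ prior × likelihood, so P(k | x) ∝ π_k f_k(x); normalise over all components.
Categorical probabilities:
  p_Allergy = P(nausea | comp) = 0.44
  p_Flu = P(nausea | comp) = 0.38
  p_Cold = P(nausea | comp) = 0.21
  p_Measles = P(nausea | comp) = 0.58
Weight by the priors:
  π_Allergy·p_Allergy = 0.26 × 0.44 = 0.1144
  π_Flu·p_Flu = 0.17 × 0.38 = 0.0646
  π_Cold·p_Cold = 0.31 × 0.21 = 0.0651
  π_Measles·p_Measles = 0.26 × 0.58 = 0.1508
Normaliser: 0.1144 + 0.0646 + 0.0651 + 0.1508 = 0.3949
P(Condition Allergy | 'nausea') = 0.1144 / 0.3949 ≈ 0.290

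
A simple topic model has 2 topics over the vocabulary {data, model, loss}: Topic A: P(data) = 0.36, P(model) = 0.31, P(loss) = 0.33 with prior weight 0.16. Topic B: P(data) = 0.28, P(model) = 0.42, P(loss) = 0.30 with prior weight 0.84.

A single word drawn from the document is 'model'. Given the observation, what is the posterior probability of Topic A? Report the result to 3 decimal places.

0.123

Apply Bayes' rule: the posterior for each component is proportional to its prior times its likelihood at x.
Evaluate each component's likelihood at the observed value:
  L_A = P(model | comp) = 0.31
  L_B = P(model | comp) = 0.42
Multiply by the mixture weights:
  π_A·L_A = 0.16 × 0.31 = 0.0496
  π_B·L_B = 0.84 × 0.42 = 0.3528
Denominator: 0.0496 + 0.3528 = 0.4024
P(Topic A | the observation) = 0.0496 / 0.4024 ≈ 0.123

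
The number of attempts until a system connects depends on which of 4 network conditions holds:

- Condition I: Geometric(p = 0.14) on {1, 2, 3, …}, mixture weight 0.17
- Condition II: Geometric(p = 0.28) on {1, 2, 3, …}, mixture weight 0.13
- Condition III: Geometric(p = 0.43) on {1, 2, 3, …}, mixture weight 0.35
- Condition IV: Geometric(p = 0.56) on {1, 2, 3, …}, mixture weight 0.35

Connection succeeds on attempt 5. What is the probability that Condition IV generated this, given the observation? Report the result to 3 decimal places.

Apply Bayes' rule: the posterior for each component is proportional to its prior times its likelihood at x.
Evaluate each component's likelihood at the observed value:
  L_I = 0.14·(1−0.14)^4 = 0.14·0.547008 = 0.0765811
  L_II = 0.28·(1−0.28)^4 = 0.28·0.268739 = 0.0752468
  L_III = 0.43·(1−0.43)^4 = 0.43·0.10556 = 0.0453908
  L_IV = 0.56·(1−0.56)^4 = 0.56·0.037481 = 0.0209893
Unnormalised posteriors:
  P(Z=I)·L_I = 0.17 × 0.0765811 = 0.0130188
  P(Z=II)·L_II = 0.13 × 0.0752468 = 0.00978208
  P(Z=III)·L_III = 0.35 × 0.0453908 = 0.0158868
  P(Z=IV)·L_IV = 0.35 × 0.0209893 = 0.00734627
Sum: 0.0130188 + 0.00978208 + 0.0158868 + 0.00734627 = 0.0460339
P(Condition IV | the observation) = 0.00734627 / 0.0460339 ≈ 0.160

0.160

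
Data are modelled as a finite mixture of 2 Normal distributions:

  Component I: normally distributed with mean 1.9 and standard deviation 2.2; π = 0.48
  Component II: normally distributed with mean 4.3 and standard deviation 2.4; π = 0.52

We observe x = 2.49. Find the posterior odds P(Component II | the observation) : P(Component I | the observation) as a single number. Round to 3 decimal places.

Posterior odds = (π_i f_i(x)) / (π_j f_j(x)); the normalising sum cancels.
Component likelihoods at x = 2.49:
  f_I = 0.174932
  f_II = 0.125081
Odds = (0.52/0.48) × (0.125081/0.174932) = 1.08333 × 0.715027 ≈ 0.775

0.775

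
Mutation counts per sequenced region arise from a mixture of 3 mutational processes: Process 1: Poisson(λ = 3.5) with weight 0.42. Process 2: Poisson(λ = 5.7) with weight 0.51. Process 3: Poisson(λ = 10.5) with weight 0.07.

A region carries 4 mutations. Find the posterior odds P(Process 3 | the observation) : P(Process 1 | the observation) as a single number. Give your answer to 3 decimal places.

The posterior odds equal the prior odds times the likelihood ratio: (π_i/π_j)·(f_i(x)/f_j(x)).
Poisson probabilities:
  p_1 = e^(−3.5)·3.5^4/4! = 0.188812
  p_2 = e^(−5.7)·5.7^4/4! = 0.147167
  p_3 = e^(−10.5)·10.5^4/4! = 0.0139461
Odds = (0.07/0.42) × (0.0139461/0.188812) = 0.166667 × 0.0738624 ≈ 0.012

0.012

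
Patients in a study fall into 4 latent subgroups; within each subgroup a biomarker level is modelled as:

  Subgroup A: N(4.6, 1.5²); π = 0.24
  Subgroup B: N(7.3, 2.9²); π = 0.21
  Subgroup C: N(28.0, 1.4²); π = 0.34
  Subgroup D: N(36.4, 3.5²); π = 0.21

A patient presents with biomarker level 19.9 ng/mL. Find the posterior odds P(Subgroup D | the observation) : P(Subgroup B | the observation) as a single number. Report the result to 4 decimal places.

0.1554

The posterior odds equal the prior odds times the likelihood ratio: (P(Z=i)/P(Z=j))·(f_i(x)/f_j(x)).
Normal densities:
  f_A = (1/(1.5·√(2π)))·exp(−(19.9−4.6)²/(2·1.5²)) = 0.265962·exp(-52.02000) = 6.80487e-24
  f_B = (1/(2.9·√(2π)))·exp(−(19.9−7.3)²/(2·2.9²)) = 0.137566·exp(-9.43876) = 1.09474e-05
  f_C = (1/(1.4·√(2π)))·exp(−(19.9−28.0)²/(2·1.4²)) = 0.284959·exp(-16.73724) = 1.53422e-08
  f_D = (1/(3.5·√(2π)))·exp(−(19.9−36.4)²/(2·3.5²)) = 0.113984·exp(-11.11224) = 1.70159e-06
Odds = (0.21/0.21) × (1.70159e-06/1.09474e-05) = 1 × 0.155434 ≈ 0.1554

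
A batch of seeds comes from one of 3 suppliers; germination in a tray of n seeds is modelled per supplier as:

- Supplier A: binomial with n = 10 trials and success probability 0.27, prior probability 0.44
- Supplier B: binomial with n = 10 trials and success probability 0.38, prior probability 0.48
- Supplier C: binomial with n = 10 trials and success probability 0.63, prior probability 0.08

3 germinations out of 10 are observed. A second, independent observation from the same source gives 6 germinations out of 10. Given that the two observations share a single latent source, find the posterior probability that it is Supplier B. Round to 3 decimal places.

Apply Bayes' rule: the posterior for each component is proportional to its prior times its likelihood at x.
Since both observations come from the same component, the likelihood for component k is f_k(x₁)·f_k(x₂).
  p_A = [0.260935] × [0.0231043] = 0.00602873
  p_B = [0.231886] × [0.0934303] = 0.0216651
  p_C = [0.0284849] × [0.246076] = 0.00700946
Prior × likelihood for each component:
  π_A·p_A = 0.44 × 0.00602873 = 0.00265264
  π_B·p_B = 0.48 × 0.0216651 = 0.0103993
  π_C·p_C = 0.08 × 0.00700946 = 0.000560757
Evidence: 0.00265264 + 0.0103993 + 0.000560757 = 0.0136127
P(Supplier B | x) = 0.0103993 / 0.0136127 ≈ 0.764

0.764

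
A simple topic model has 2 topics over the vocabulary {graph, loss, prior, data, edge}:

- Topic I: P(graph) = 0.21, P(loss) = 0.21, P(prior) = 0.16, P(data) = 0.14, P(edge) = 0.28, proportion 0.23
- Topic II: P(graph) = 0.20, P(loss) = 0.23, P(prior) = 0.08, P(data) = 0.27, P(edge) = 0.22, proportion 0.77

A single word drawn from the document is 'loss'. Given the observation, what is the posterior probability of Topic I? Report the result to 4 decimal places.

Apply Bayes' rule: the posterior for each component is proportional to its prior times its likelihood at x.
Evaluate each component's likelihood at the observed value:
  f_I = 0.21
  f_II = 0.23
Multiply by the mixture weights:
  π_I·f_I = 0.23 × 0.21 = 0.0483
  π_II·f_II = 0.77 × 0.23 = 0.1771
Normaliser: 0.0483 + 0.1771 = 0.2254
Responsibility of Topic I: 0.0483 / 0.2254 ≈ 0.2143

0.2143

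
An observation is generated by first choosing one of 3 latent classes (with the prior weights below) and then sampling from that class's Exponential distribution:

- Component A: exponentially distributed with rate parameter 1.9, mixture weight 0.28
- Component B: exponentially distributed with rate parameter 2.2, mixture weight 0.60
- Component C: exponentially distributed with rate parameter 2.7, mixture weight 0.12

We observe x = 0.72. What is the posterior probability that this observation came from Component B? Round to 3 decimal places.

P(component k | x) = w_k·f_k(x) / marginal(x), where marginal(x) = Σ_j w_j·f_j(x).
Exponential densities:
  L_A = 0.48377
  L_B = 0.451336
  L_C = 0.386452
Unnormalised posteriors:
  w_A·L_A = 0.28 × 0.48377 = 0.135456
  w_B·L_B = 0.60 × 0.451336 = 0.270802
  w_C·L_C = 0.12 × 0.386452 = 0.0463742
Marginal: 0.135456 + 0.270802 + 0.0463742 = 0.452632
So the posterior for Component B is 0.270802 / 0.452632 ≈ 0.598.

0.598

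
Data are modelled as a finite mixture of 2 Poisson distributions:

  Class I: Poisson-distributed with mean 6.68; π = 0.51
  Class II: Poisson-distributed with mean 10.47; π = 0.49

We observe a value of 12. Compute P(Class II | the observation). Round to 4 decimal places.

0.8267

By Bayes' theorem, P(k | x) = π_k f_k(x) / Σ_j π_j f_j(x).
Component likelihoods at x = 12:
  p_I = 0.0206963
  p_II = 0.102792
Unnormalised posteriors:
  π_I·p_I = 0.51 × 0.0206963 = 0.0105551
  π_II·p_II = 0.49 × 0.102792 = 0.0503682
Denominator: 0.0105551 + 0.0503682 = 0.0609233
So the posterior for Class II is 0.0503682 / 0.0609233 ≈ 0.8267.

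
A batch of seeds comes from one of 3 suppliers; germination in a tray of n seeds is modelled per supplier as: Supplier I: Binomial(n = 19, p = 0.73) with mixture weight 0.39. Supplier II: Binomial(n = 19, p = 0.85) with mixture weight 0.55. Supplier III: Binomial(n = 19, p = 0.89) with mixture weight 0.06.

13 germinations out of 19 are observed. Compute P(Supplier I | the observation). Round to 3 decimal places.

Posterior ∝ prior × likelihood, so P(k | x) ∝ w_k f_k(x); normalise over all components.
Component likelihoods at x = 13 germinations out of 19:
  L_I = C(19,13)·0.73^13·0.27^6 = 27132·0.0167185·0.00038742 = 0.175736
  L_II = C(19,13)·0.85^13·0.15^6 = 27132·0.120905·1.13906e-05 = 0.0373659
  L_III = C(19,13)·0.89^13·0.11^6 = 27132·0.219821·1.77156e-06 = 0.0105659
Multiply by the mixture weights:
  w_I·L_I = 0.39 × 0.175736 = 0.0685372
  w_II·L_II = 0.55 × 0.0373659 = 0.0205512
  w_III·L_III = 0.06 × 0.0105659 = 0.000633956
Marginal: 0.0685372 + 0.0205512 + 0.000633956 = 0.0897224
P(Supplier I | data) = 0.0685372 / 0.0897224 ≈ 0.764

0.764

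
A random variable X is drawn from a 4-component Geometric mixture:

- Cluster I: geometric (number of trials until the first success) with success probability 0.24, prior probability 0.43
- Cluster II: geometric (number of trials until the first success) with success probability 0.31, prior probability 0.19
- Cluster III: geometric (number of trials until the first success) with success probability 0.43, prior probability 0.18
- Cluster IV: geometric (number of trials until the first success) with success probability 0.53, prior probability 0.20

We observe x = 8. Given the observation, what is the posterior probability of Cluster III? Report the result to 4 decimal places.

P(component k | x) = w_k·f_k(x) / marginal(x), where marginal(x) = Σ_j w_j·f_j(x).
Component likelihoods at x = 8:
  L_I = 0.24·(1−0.24)^7 = 0.24·0.146452 = 0.0351485
  L_II = 0.31·(1−0.31)^7 = 0.31·0.0744635 = 0.0230837
  L_III = 0.43·(1−0.43)^7 = 0.43·0.019549 = 0.00840606
  L_IV = 0.53·(1−0.53)^7 = 0.53·0.00506623 = 0.0026851
Multiply by the mixture weights:
  w_I·L_I = 0.43 × 0.0351485 = 0.0151138
  w_II·L_II = 0.19 × 0.0230837 = 0.0043859
  w_III·L_III = 0.18 × 0.00840606 = 0.00151309
  w_IV·L_IV = 0.20 × 0.0026851 = 0.000537021
Marginal: 0.0151138 + 0.0043859 + 0.00151309 + 0.000537021 = 0.0215499
So the posterior for Cluster III is 0.00151309 / 0.0215499 ≈ 0.0702.

0.0702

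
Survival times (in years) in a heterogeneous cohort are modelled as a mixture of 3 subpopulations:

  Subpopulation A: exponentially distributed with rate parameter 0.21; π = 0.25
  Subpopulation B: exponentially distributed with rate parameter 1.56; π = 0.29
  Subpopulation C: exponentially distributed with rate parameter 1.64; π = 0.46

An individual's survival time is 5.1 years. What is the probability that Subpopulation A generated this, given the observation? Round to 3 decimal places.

0.982

The responsibility of component k is π_k f_k(x) divided by Σ_j π_j f_j(x).
Exponential densities:
  f_A = 0.0719598
  f_B = 0.000546862
  f_C = 0.0003823
Weight by the priors:
  π_A·f_A = 0.25 × 0.0719598 = 0.0179899
  π_B·f_B = 0.29 × 0.000546862 = 0.00015859
  π_C·f_C = 0.46 × 0.0003823 = 0.000175858
Sum: 0.0179899 + 0.00015859 + 0.000175858 = 0.0183244
So the posterior for Subpopulation A is 0.0179899 / 0.0183244 ≈ 0.982.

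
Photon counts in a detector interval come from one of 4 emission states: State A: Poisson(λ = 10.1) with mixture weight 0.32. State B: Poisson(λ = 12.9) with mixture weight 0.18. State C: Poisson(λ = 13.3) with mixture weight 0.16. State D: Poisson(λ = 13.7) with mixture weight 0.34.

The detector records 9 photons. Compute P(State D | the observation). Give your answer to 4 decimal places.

0.2253

Posterior ∝ prior × likelihood, so P(k | x) ∝ w_k f_k(x); normalise over all components.
Component likelihoods at x = 9 photons:
  p_A = 0.12381
  p_B = 0.0680998
  p_C = 0.0600876
  p_D = 0.0525881
Prior × likelihood for each component:
  w_A·p_A = 0.32 × 0.12381 = 0.0396191
  w_B·p_B = 0.18 × 0.0680998 = 0.012258
  w_C·p_C = 0.16 × 0.0600876 = 0.00961402
  w_D·p_D = 0.34 × 0.0525881 = 0.01788
Marginal: 0.0396191 + 0.012258 + 0.00961402 + 0.01788 = 0.0793711
So the posterior for State D is 0.01788 / 0.0793711 ≈ 0.2253.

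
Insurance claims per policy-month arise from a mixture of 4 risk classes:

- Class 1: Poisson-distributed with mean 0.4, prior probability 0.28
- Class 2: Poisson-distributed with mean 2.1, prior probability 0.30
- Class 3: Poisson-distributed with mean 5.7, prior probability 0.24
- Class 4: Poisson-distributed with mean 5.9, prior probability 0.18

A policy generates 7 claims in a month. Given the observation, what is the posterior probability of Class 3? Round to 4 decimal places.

By Bayes' theorem, P(k | x) = π_k f_k(x) / Σ_j π_j f_j(x).
Evaluate each component's likelihood at the observed value:
  f_1 = e^(−0.4)·0.4^7/7! = 2.17907e-07
  f_2 = e^(−2.1)·2.1^7/7! = 0.00437609
  f_3 = e^(−5.7)·5.7^7/7! = 0.129782
  f_4 = e^(−5.9)·5.9^7/7! = 0.135268
Multiply by the mixture weights:
  π_1·f_1 = 0.28 × 2.17907e-07 = 6.1014e-08
  π_2·f_2 = 0.30 × 0.00437609 = 0.00131283
  π_3·f_3 = 0.24 × 0.129782 = 0.0311477
  π_4·f_4 = 0.18 × 0.135268 = 0.0243483
Denominator: 6.1014e-08 + 0.00131283 + 0.0311477 + 0.0243483 = 0.0568089
P(Class 3 | the observation) = 0.0311477 / 0.0568089 ≈ 0.5483

0.5483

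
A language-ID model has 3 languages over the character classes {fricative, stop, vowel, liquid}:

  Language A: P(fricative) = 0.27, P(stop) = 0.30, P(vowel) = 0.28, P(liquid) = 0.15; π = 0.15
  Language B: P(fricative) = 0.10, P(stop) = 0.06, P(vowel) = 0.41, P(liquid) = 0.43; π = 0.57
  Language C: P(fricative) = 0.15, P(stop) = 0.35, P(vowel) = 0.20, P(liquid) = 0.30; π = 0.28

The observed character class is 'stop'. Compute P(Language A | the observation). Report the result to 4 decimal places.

0.2540

The responsibility of component k is w_k f_k(x) divided by Σ_j w_j f_j(x).
Component likelihoods at x = 'stop':
  p_A = 0.3
  p_B = 0.06
  p_C = 0.35
Prior × likelihood for each component:
  w_A·p_A = 0.15 × 0.3 = 0.045
  w_B·p_B = 0.57 × 0.06 = 0.0342
  w_C·p_C = 0.28 × 0.35 = 0.098
Denominator: 0.045 + 0.0342 + 0.098 = 0.1772
P(Language A | the observation) ≈ 0.2540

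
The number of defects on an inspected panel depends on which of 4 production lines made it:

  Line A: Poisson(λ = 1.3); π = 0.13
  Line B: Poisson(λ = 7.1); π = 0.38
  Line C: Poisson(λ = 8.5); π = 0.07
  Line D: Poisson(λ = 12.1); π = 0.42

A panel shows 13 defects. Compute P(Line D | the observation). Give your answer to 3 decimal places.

The responsibility of component k is π_k f_k(x) divided by Σ_j π_j f_j(x).
Poisson probabilities:
  p_A = 1.32556e-09
  p_B = 0.0154379
  p_C = 0.039506
  p_D = 0.106406
Unnormalised posteriors:
  π_A·p_A = 0.13 × 1.32556e-09 = 1.72323e-10
  π_B·p_B = 0.38 × 0.0154379 = 0.00586639
  π_C·p_C = 0.07 × 0.039506 = 0.00276542
  π_D·p_D = 0.42 × 0.106406 = 0.0446905
Evidence: 1.72323e-10 + 0.00586639 + 0.00276542 + 0.0446905 = 0.0533223
P(Line D | 13 defects) = 0.0446905 / 0.0533223 ≈ 0.838

0.838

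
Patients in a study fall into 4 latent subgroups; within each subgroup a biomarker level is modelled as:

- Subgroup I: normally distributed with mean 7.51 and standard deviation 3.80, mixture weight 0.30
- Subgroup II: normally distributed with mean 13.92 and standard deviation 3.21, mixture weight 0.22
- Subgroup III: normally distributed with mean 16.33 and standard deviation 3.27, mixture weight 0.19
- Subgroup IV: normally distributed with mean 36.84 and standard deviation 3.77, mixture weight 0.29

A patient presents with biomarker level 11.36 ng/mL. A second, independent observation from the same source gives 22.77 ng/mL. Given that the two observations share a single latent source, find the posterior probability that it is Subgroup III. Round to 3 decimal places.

Apply Bayes' rule: the posterior for each component is proportional to its prior times its likelihood at x.
Since both observations come from the same component, the likelihood for component k is f_k(x₁)·f_k(x₂).
  f_I = [0.0628387] × [3.30588e-05] = 2.07737e-06
  f_II = [0.0904264] × [0.00277873] = 0.000251271
  f_III = [0.0384367] × [0.0175442] = 0.00067434
  f_IV = [1.275e-11] × [0.000100006] = 1.27507e-15
Multiply by the mixture weights:
  P(Z=I)·f_I = 0.30 × 2.07737e-06 = 6.23212e-07
  P(Z=II)·f_II = 0.22 × 0.000251271 = 5.52796e-05
  P(Z=III)·f_III = 0.19 × 0.00067434 = 0.000128125
  P(Z=IV)·f_IV = 0.29 × 1.27507e-15 = 3.69771e-16
Denominator: 6.23212e-07 + 5.52796e-05 + 0.000128125 + 3.69771e-16 = 0.000184027
So the posterior for Subgroup III is 0.000128125 / 0.000184027 ≈ 0.696.

0.696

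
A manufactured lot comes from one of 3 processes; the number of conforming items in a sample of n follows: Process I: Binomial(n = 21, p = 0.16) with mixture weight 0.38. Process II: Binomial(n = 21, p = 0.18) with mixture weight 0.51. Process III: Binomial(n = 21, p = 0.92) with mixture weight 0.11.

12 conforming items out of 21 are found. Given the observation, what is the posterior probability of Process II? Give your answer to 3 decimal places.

0.781

The responsibility of component k is π_k f_k(x) divided by Σ_j π_j f_j(x).
Component likelihoods at x = 12 conforming items out of 21:
  p_I = C(21,12)·0.16^12·0.84^9 = 293930·2.81475e-10·0.208216 = 1.72265e-05
  p_II = C(21,12)·0.18^12·0.82^9 = 293930·1.15683e-09·0.16762 = 5.69952e-05
  p_III = C(21,12)·0.92^12·0.08^9 = 293930·0.367666·1.34218e-10 = 1.45047e-05
Weight by the priors:
  π_I·p_I = 0.38 × 1.72265e-05 = 6.54607e-06
  π_II·p_II = 0.51 × 5.69952e-05 = 2.90676e-05
  π_III·p_III = 0.11 × 1.45047e-05 = 1.59551e-06
Evidence: 6.54607e-06 + 2.90676e-05 + 1.59551e-06 = 3.72092e-05
P(Process II | 12 conforming items out of 21) ≈ 0.781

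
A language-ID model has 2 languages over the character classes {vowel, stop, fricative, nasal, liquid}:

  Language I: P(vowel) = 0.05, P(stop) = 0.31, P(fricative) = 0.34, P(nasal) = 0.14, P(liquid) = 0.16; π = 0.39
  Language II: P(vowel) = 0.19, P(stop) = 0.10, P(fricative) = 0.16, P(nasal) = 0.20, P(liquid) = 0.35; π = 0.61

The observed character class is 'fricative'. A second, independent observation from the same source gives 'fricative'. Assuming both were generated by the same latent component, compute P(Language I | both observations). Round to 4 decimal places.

0.7427

By Bayes' theorem, P(k | x) = P(Z=k) f_k(x) / Σ_j P(Z=j) f_j(x).
Since both observations come from the same component, the likelihood for component k is f_k(x₁)·f_k(x₂).
  f_I = [0.34] × [0.34] = 0.1156
  f_II = [0.16] × [0.16] = 0.0256
Unnormalised posteriors:
  P(Z=I)·f_I = 0.39 × 0.1156 = 0.045084
  P(Z=II)·f_II = 0.61 × 0.0256 = 0.015616
Normaliser: 0.045084 + 0.015616 = 0.0607
P(Language I | data) ≈ 0.7427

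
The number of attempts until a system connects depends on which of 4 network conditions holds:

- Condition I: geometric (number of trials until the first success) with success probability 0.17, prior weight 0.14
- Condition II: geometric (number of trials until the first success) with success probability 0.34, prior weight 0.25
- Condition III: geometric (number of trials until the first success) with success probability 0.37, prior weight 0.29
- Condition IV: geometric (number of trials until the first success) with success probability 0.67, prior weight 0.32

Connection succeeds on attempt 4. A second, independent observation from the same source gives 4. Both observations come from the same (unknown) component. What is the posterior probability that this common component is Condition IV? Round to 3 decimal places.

0.029

By Bayes' theorem, P(k | x) = π_k f_k(x) / Σ_j π_j f_j(x).
Since both observations come from the same component, the likelihood for component k is f_k(x₁)·f_k(x₂).
  L_I = [0.0972038] × [0.0972038] = 0.00944858
  L_II = [0.0977486] × [0.0977486] = 0.0095548
  L_III = [0.0925174] × [0.0925174] = 0.00855947
  L_IV = [0.0240778] × [0.0240778] = 0.00057974
Unnormalised posteriors:
  π_I·L_I = 0.14 × 0.00944858 = 0.0013228
  π_II·L_II = 0.25 × 0.0095548 = 0.0023887
  π_III·L_III = 0.29 × 0.00855947 = 0.00248225
  π_IV·L_IV = 0.32 × 0.00057974 = 0.000185517
Normaliser: 0.0013228 + 0.0023887 + 0.00248225 + 0.000185517 = 0.00637926
Responsibility of Condition IV: 0.000185517 / 0.00637926 ≈ 0.029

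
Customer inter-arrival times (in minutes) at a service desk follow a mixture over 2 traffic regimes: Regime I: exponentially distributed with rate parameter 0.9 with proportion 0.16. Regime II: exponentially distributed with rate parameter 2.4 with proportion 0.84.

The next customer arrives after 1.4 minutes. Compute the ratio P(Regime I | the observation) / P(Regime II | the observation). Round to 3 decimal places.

0.583

Since P(k|x) ∝ w_k f_k(x), the posterior odds are w_i f_i(x) / (w_j f_j(x)).
Exponential densities:
  L_I = 0.9·e^(−0.9·1.4) = 0.9·e^(−1.2600) = 0.255289
  L_II = 2.4·e^(−2.4·1.4) = 2.4·e^(−3.3600) = 0.0833646
0.0408462 / 0.0700263 ≈ 0.583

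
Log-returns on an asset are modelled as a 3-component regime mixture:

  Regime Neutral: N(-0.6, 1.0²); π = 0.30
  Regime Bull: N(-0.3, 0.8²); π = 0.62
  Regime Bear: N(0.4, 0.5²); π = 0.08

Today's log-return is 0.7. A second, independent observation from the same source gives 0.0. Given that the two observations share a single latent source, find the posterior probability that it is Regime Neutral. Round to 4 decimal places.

P(component k | x) = π_k·f_k(x) / marginal(x), where marginal(x) = Σ_j π_j·f_j(x).
Since both observations come from the same component, the likelihood for component k is f_k(x₁)·f_k(x₂).
  p_Neutral = [(1/(1.0·√(2π)))·exp(−(0.7−-0.6)²/(2·1.0²)) = 0.398942·exp(-0.84500) = 0.171369] × [0.333225] = 0.0571042
  p_Bull = [(1/(0.8·√(2π)))·exp(−(0.7−-0.3)²/(2·0.8²)) = 0.498678·exp(-0.78125) = 0.228311] × [0.464819] = 0.106123
  p_Bear = [(1/(0.5·√(2π)))·exp(−(0.7−0.4)²/(2·0.5²)) = 0.797885·exp(-0.18000) = 0.666449] × [0.579383] = 0.386129
Multiply by the mixture weights:
  π_Neutral·p_Neutral = 0.30 × 0.0571042 = 0.0171313
  π_Bull·p_Bull = 0.62 × 0.106123 = 0.0657965
  π_Bear·p_Bear = 0.08 × 0.386129 = 0.0308904
Denominator: 0.0171313 + 0.0657965 + 0.0308904 = 0.113818
P(Regime Neutral | x₁, x₂) = 0.0171313 / 0.113818 ≈ 0.1505

0.1505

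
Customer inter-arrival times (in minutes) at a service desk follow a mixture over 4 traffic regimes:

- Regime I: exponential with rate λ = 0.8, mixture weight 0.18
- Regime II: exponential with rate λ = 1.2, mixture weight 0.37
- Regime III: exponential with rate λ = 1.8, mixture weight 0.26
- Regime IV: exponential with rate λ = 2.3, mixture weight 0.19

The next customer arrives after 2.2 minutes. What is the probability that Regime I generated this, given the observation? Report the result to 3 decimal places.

0.364

By Bayes' theorem, P(k | x) = P(Z=k) f_k(x) / Σ_j P(Z=j) f_j(x).
Exponential densities:
  p_I = 0.8·e^(−0.8·2.2) = 0.8·e^(−1.7600) = 0.137636
  p_II = 1.2·e^(−1.2·2.2) = 1.2·e^(−2.6400) = 0.0856335
  p_III = 1.8·e^(−1.8·2.2) = 1.8·e^(−3.9600) = 0.0343136
  p_IV = 2.3·e^(−2.3·2.2) = 2.3·e^(−5.0600) = 0.0145948
Weight by the priors:
  P(Z=I)·p_I = 0.18 × 0.137636 = 0.0247745
  P(Z=II)·p_II = 0.37 × 0.0856335 = 0.0316844
  P(Z=III)·p_III = 0.26 × 0.0343136 = 0.00892154
  P(Z=IV)·p_IV = 0.19 × 0.0145948 = 0.00277301
Marginal: 0.0247745 + 0.0316844 + 0.00892154 + 0.00277301 = 0.0681534
So the posterior for Regime I is 0.0247745 / 0.0681534 ≈ 0.364.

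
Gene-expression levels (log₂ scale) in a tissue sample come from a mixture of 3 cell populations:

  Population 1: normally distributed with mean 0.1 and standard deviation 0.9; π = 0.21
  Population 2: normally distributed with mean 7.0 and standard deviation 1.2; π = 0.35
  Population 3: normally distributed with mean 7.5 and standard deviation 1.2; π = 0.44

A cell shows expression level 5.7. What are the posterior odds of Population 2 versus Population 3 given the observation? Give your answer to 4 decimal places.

1.3625

Only the two components matter; the odds are (π_i f_i(x)) / (π_j f_j(x)).
Component likelihoods at x = 5.7:
  f_1 = (1/(0.9·√(2π)))·exp(−(5.7−0.1)²/(2·0.9²)) = 0.443269·exp(-19.35802) = 1.73614e-09
  f_2 = (1/(1.2·√(2π)))·exp(−(5.7−7.0)²/(2·1.2²)) = 0.332452·exp(-0.58681) = 0.184877
  f_3 = (1/(1.2·√(2π)))·exp(−(5.7−7.5)²/(2·1.2²)) = 0.332452·exp(-1.12500) = 0.107931
0.0647069 / 0.0474898 ≈ 1.3625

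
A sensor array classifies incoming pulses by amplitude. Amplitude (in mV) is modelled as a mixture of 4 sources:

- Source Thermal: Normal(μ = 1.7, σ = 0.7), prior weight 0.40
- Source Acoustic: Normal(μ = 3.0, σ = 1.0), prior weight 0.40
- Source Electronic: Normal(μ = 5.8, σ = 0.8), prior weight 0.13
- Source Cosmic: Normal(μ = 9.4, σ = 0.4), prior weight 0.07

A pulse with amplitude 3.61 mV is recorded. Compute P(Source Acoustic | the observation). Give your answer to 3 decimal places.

By Bayes' theorem, P(k | x) = w_k f_k(x) / Σ_j w_j f_j(x).
Normal densities:
  f_Thermal = (1/(0.7·√(2π)))·exp(−(3.61−1.7)²/(2·0.7²)) = 0.569918·exp(-3.72255) = 0.0137762
  f_Acoustic = (1/(1.0·√(2π)))·exp(−(3.61−3.0)²/(2·1.0²)) = 0.398942·exp(-0.18605) = 0.331215
  f_Electronic = (1/(0.8·√(2π)))·exp(−(3.61−5.8)²/(2·0.8²)) = 0.498678·exp(-3.74695) = 0.0117636
  f_Cosmic = (1/(0.4·√(2π)))·exp(−(3.61−9.4)²/(2·0.4²)) = 0.997356·exp(-104.76281) = 3.16912e-46
Weight by the priors:
  w_Thermal·f_Thermal = 0.40 × 0.0137762 = 0.00551047
  w_Acoustic·f_Acoustic = 0.40 × 0.331215 = 0.132486
  w_Electronic·f_Electronic = 0.13 × 0.0117636 = 0.00152926
  w_Cosmic·f_Cosmic = 0.07 × 3.16912e-46 = 2.21838e-47
Marginal: 0.00551047 + 0.132486 + 0.00152926 + 2.21838e-47 = 0.139526
P(Source Acoustic | x) ≈ 0.950

0.950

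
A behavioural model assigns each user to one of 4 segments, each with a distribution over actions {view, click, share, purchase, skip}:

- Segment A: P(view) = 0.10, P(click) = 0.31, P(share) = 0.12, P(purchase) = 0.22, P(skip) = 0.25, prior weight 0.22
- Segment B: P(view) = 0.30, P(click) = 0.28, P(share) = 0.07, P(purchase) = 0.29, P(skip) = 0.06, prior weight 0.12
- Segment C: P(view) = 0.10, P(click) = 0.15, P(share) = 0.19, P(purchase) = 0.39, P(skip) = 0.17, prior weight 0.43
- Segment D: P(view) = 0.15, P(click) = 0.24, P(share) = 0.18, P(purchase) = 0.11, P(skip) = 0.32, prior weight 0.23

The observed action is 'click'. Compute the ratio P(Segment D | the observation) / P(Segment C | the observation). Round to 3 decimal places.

0.856

The posterior odds equal the prior odds times the likelihood ratio: (π_i/π_j)·(f_i(x)/f_j(x)).
Evaluate each component's likelihood at the observed value:
  p_A = P(click | comp) = 0.31
  p_B = P(click | comp) = 0.28
  p_C = P(click | comp) = 0.15
  p_D = P(click | comp) = 0.24
Posterior odds = (π_D·p_D) / (π_C·p_C) = (0.23·0.24) / (0.43·0.15) = 0.0552 / 0.0645 ≈ 0.856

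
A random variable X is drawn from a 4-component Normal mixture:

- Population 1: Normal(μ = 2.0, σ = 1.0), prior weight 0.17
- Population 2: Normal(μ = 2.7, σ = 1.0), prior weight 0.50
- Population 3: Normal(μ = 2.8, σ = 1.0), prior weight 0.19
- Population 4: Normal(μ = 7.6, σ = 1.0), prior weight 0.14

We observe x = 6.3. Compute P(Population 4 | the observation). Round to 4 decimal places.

0.9805

Apply Bayes' rule: the posterior for each component is proportional to its prior times its likelihood at x.
Normal densities:
  p_1 = 3.85352e-05
  p_2 = 0.000611902
  p_3 = 0.000872683
  p_4 = 0.171369
Prior × likelihood for each component:
  w_1·p_1 = 0.17 × 3.85352e-05 = 6.55098e-06
  w_2·p_2 = 0.50 × 0.000611902 = 0.000305951
  w_3·p_3 = 0.19 × 0.000872683 = 0.00016581
  w_4·p_4 = 0.14 × 0.171369 = 0.0239916
Sum: 6.55098e-06 + 0.000305951 + 0.00016581 + 0.0239916 = 0.0244699
Responsibility of Population 4: 0.0239916 / 0.0244699 ≈ 0.9805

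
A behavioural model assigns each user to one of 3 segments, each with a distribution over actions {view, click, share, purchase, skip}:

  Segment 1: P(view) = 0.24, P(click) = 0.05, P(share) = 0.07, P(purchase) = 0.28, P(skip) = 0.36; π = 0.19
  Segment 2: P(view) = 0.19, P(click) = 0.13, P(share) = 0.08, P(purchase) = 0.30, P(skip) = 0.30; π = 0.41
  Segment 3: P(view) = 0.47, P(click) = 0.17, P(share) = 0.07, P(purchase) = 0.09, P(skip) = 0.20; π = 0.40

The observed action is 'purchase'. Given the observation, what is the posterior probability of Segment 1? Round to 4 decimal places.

Posterior ∝ prior × likelihood, so P(k | x) ∝ w_k f_k(x); normalise over all components.
Categorical probabilities:
  f_1 = 0.28
  f_2 = 0.3
  f_3 = 0.09
Prior × likelihood for each component:
  w_1·f_1 = 0.19 × 0.28 = 0.0532
  w_2·f_2 = 0.41 × 0.3 = 0.123
  w_3·f_3 = 0.40 × 0.09 = 0.036
Denominator: 0.0532 + 0.123 + 0.036 = 0.2122
P(Segment 1 | 'purchase') = 0.0532 / 0.2122 ≈ 0.2507

0.2507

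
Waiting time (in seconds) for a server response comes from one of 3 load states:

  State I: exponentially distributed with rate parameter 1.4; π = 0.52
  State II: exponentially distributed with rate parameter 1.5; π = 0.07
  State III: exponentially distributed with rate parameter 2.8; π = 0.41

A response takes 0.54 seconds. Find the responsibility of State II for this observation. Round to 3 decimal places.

0.073

Posterior ∝ prior × likelihood, so P(k | x) ∝ w_k f_k(x); normalise over all components.
Exponential densities:
  f_I = 0.657357
  f_II = 0.667287
  f_III = 0.617312
Multiply by the mixture weights:
  w_I·f_I = 0.52 × 0.657357 = 0.341826
  w_II·f_II = 0.07 × 0.667287 = 0.0467101
  w_III·f_III = 0.41 × 0.617312 = 0.253098
Sum: 0.341826 + 0.0467101 + 0.253098 = 0.641634
P(State II | data) = 0.0467101 / 0.641634 ≈ 0.073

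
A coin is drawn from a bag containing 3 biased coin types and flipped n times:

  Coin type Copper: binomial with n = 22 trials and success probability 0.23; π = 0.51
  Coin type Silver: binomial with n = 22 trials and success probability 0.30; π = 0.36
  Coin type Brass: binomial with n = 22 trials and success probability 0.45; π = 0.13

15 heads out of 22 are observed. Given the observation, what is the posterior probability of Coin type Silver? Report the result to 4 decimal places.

Apply Bayes' rule: the posterior for each component is proportional to its prior times its likelihood at x.
Evaluate each component's likelihood at the observed value:
  L_Copper = 7.29775e-06
  L_Silver = 0.000201531
  L_Brass = 0.0163141
Weight by the priors:
  w_Copper·L_Copper = 0.51 × 7.29775e-06 = 3.72185e-06
  w_Silver·L_Silver = 0.36 × 0.000201531 = 7.25511e-05
  w_Brass·L_Brass = 0.13 × 0.0163141 = 0.00212083
Marginal: 3.72185e-06 + 7.25511e-05 + 0.00212083 = 0.00219711
So the posterior for Coin type Silver is 7.25511e-05 / 0.00219711 ≈ 0.0330.

0.0330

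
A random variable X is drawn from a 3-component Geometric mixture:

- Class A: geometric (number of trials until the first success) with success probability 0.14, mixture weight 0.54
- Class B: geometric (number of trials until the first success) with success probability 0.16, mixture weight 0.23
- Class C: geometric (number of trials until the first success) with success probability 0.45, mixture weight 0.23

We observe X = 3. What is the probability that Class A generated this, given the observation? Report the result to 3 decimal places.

P(component k | x) = P(Z=k)·f_k(x) / marginal(x), where marginal(x) = Σ_j P(Z=j)·f_j(x).
Geometric probabilities:
  f_A = 0.103544
  f_B = 0.112896
  f_C = 0.136125
Weight by the priors:
  P(Z=A)·f_A = 0.54 × 0.103544 = 0.0559138
  P(Z=B)·f_B = 0.23 × 0.112896 = 0.0259661
  P(Z=C)·f_C = 0.23 × 0.136125 = 0.0313088
Evidence: 0.0559138 + 0.0259661 + 0.0313088 = 0.113189
P(Class A | x) ≈ 0.494

0.494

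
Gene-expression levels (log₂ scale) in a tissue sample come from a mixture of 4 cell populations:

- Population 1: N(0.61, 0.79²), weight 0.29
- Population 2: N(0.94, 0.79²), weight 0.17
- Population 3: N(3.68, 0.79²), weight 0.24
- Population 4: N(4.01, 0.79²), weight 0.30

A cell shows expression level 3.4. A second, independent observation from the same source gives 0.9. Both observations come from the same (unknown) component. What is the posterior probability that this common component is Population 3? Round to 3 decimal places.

0.191

By Bayes' theorem, P(k | x) = π_k f_k(x) / Σ_j π_j f_j(x).
Since both observations come from the same component, the likelihood for component k is f_k(x₁)·f_k(x₂).
  f_1 = [0.000988347] × [0.472086] = 0.000466585
  f_2 = [0.00396013] × [0.504343] = 0.00199727
  f_3 = [0.474247] × [0.00103345] = 0.000490111
  f_4 = [0.374814] × [0.000217774] = 8.16246e-05
Prior × likelihood for each component:
  π_1·f_1 = 0.29 × 0.000466585 = 0.00013531
  π_2·f_2 = 0.17 × 0.00199727 = 0.000339535
  π_3·f_3 = 0.24 × 0.000490111 = 0.000117627
  π_4·f_4 = 0.30 × 8.16246e-05 = 2.44874e-05
Evidence: 0.00013531 + 0.000339535 + 0.000117627 + 2.44874e-05 = 0.000616959
Responsibility of Population 3: 0.000117627 / 0.000616959 ≈ 0.191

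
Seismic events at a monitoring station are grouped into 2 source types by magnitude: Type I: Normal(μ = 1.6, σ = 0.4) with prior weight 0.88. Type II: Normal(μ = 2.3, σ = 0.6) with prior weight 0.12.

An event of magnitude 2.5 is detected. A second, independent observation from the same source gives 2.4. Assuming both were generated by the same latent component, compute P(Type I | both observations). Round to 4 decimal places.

0.1600

The responsibility of component k is w_k f_k(x) divided by Σ_j w_j f_j(x).
Since both observations come from the same component, the likelihood for component k is f_k(x₁)·f_k(x₂).
  f_I = [(1/(0.4·√(2π)))·exp(−(2.5−1.6)²/(2·0.4²)) = 0.997356·exp(-2.53125) = 0.0793491] × [0.134977] = 0.0107103
  f_II = [(1/(0.6·√(2π)))·exp(−(2.5−2.3)²/(2·0.6²)) = 0.664904·exp(-0.05556) = 0.628972] × [0.655733] = 0.412438
Weight by the priors:
  w_I·f_I = 0.88 × 0.0107103 = 0.0094251
  w_II·f_II = 0.12 × 0.412438 = 0.0494925
Sum: 0.0094251 + 0.0494925 = 0.0589176
Responsibility of Type I: 0.0094251 / 0.0589176 ≈ 0.1600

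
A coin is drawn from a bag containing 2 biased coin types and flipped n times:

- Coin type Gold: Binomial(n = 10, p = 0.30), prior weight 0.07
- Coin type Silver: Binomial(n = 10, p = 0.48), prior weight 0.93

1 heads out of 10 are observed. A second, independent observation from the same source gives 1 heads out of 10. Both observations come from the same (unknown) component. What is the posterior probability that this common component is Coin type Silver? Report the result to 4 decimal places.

0.1390

Posterior ∝ prior × likelihood, so P(k | x) ∝ w_k f_k(x); normalise over all components.
Since both observations come from the same component, the likelihood for component k is f_k(x₁)·f_k(x₂).
  p_Gold = [C(10,1)·0.30^1·0.70^9 = 10·0.3·0.0403536 = 0.121061] × [0.121061] = 0.0146557
  p_Silver = [C(10,1)·0.48^1·0.52^9 = 10·0.48·0.00277991 = 0.0133435] × [0.0133435] = 0.00017805
Weight by the priors:
  w_Gold·p_Gold = 0.07 × 0.0146557 = 0.0010259
  w_Silver·p_Silver = 0.93 × 0.00017805 = 0.000165587
Denominator: 0.0010259 + 0.000165587 = 0.00119149
So the posterior for Coin type Silver is 0.000165587 / 0.00119149 ≈ 0.1390.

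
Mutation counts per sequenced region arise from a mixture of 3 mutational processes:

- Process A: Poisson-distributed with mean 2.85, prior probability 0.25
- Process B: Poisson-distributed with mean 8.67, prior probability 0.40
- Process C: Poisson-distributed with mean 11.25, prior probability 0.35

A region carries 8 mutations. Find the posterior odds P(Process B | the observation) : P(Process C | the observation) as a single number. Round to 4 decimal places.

1.8767

Only the two components matter; the odds are (π_i f_i(x)) / (π_j f_j(x)).
Poisson probabilities:
  f_A = e^(−2.85)·2.85^8/8! = 0.00624452
  f_B = e^(−8.67)·8.67^8/8! = 0.135925
  f_C = e^(−11.25)·11.25^8/8! = 0.0827726
0.05437 / 0.0289704 ≈ 1.8767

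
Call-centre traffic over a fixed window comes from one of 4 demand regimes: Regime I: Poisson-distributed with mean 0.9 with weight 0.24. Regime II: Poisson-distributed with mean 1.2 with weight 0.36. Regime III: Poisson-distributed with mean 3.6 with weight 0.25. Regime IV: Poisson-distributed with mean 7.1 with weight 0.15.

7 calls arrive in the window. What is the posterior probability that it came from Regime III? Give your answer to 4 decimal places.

By Bayes' theorem, P(k | x) = π_k f_k(x) / Σ_j π_j f_j(x).
Component likelihoods at x = 7 calls:
  p_I = 3.85835e-05
  p_II = 0.000214134
  p_III = 0.0424841
  p_IV = 0.148897
Weight by the priors:
  π_I·p_I = 0.24 × 3.85835e-05 = 9.26005e-06
  π_II·p_II = 0.36 × 0.000214134 = 7.70881e-05
  π_III·p_III = 0.25 × 0.0424841 = 0.010621
  π_IV·p_IV = 0.15 × 0.148897 = 0.0223346
Marginal: 9.26005e-06 + 7.70881e-05 + 0.010621 + 0.0223346 = 0.033042
Responsibility of Regime III: 0.010621 / 0.033042 ≈ 0.3214

0.3214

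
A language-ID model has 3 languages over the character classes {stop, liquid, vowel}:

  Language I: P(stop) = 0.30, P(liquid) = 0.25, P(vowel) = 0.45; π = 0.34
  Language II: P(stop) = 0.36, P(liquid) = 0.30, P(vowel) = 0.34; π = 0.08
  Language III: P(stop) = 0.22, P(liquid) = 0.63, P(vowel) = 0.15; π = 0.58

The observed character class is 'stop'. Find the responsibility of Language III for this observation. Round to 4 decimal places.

0.4938

Apply Bayes' rule: the posterior for each component is proportional to its prior times its likelihood at x.
Categorical probabilities:
  p_I = 0.3
  p_II = 0.36
  p_III = 0.22
Prior × likelihood for each component:
  π_I·p_I = 0.34 × 0.3 = 0.102
  π_II·p_II = 0.08 × 0.36 = 0.0288
  π_III·p_III = 0.58 × 0.22 = 0.1276
Evidence: 0.102 + 0.0288 + 0.1276 = 0.2584
So the posterior for Language III is 0.1276 / 0.2584 ≈ 0.4938.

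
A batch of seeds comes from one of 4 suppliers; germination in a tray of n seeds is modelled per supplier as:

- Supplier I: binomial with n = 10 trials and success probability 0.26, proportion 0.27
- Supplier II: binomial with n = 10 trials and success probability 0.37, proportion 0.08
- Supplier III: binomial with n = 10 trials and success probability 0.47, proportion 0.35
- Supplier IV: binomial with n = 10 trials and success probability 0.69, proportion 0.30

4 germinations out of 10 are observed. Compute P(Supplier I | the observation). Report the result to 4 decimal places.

0.2756

Posterior ∝ prior × likelihood, so P(k | x) ∝ π_k f_k(x); normalise over all components.
Binomial probabilities:
  L_I = 0.157581
  L_II = 0.246076
  L_III = 0.227126
  L_IV = 0.042246
Weight by the priors:
  π_I·L_I = 0.27 × 0.157581 = 0.0425468
  π_II·L_II = 0.08 × 0.246076 = 0.0196861
  π_III·L_III = 0.35 × 0.227126 = 0.0794939
  π_IV·L_IV = 0.30 × 0.042246 = 0.0126738
Normaliser: 0.0425468 + 0.0196861 + 0.0794939 + 0.0126738 = 0.154401
Responsibility of Supplier I: 0.0425468 / 0.154401 ≈ 0.2756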